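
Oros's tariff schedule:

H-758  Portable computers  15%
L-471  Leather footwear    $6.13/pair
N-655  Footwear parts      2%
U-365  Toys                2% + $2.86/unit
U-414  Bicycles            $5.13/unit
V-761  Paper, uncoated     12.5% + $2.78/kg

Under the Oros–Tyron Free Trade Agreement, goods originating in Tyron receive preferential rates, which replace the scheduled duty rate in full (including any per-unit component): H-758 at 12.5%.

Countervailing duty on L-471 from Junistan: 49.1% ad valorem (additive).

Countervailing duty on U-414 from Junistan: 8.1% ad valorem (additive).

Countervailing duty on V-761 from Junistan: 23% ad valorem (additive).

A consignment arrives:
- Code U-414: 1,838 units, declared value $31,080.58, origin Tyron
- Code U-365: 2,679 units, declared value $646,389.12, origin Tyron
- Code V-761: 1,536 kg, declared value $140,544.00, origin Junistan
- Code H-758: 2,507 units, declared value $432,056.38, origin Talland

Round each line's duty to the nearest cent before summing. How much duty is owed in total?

Line 1 (U-414, Tyron, 1,838 units, $31,080.58):
Base rate for U-414 is $5.13/unit.
Origin Tyron is the FTA partner but U-414 is not on the preference list; base rate stands.
The additional-duty order on U-414 targets Junistan, not Tyron; it does not apply.
Duty = 1,838 × $5.13 = $9,428.94.
Line 2 (U-365, Tyron, 2,679 units, $646,389.12):
Base rate for U-365 is 2% + $2.86/unit.
Origin Tyron is the FTA partner but U-365 is not on the preference list; base rate stands.
Duty = $646,389.12 × 2% + 2,679 × $2.86 = $20,589.72.
Line 3 (V-761, Junistan, 1,536 kg, $140,544.00):
Base rate for V-761 is 12.5% + $2.78/kg.
Additional duty on V-761 from Junistan: +23%. Applied ad valorem rate: 12.5% + 23% = 35.5%.
Duty = $140,544.00 × 35.5% + 1,536 × $2.78 = $54,163.20.
Line 4 (H-758, Talland, 2,507 units, $432,056.38):
Base rate for H-758 is 15%.
H-758 has an FTA preferential rate, but origin Talland is not Tyron; base rate stands.
Duty = $432,056.38 × 15% = $64,808.46.
Total = $9,428.94 + $20,589.72 + $54,163.20 + $64,808.46 = $148,990.32.

$148,990.32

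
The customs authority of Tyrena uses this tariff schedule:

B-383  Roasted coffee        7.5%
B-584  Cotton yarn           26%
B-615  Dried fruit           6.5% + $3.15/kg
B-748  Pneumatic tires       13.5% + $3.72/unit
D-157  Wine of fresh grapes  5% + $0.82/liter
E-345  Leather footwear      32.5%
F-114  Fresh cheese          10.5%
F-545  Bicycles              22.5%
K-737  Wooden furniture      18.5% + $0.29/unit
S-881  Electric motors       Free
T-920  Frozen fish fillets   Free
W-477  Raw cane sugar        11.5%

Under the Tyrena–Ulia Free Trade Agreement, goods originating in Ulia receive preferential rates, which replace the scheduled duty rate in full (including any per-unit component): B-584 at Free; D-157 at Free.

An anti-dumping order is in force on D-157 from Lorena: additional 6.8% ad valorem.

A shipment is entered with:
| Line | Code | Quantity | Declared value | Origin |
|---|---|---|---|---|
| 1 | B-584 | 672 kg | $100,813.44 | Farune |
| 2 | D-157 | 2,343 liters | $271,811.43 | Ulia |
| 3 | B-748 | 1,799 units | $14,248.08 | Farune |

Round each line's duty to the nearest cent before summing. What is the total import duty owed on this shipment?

$34,827.26

Line 1 (B-584, Farune, 672 kg, $100,813.44):
Base rate for B-584 is 26%.
B-584 has an FTA preferential rate, but origin Farune is not Ulia; base rate stands.
Duty = $100,813.44 × 26% = $26,211.49.
Line 2 (D-157, Ulia, 2,343 liters, $271,811.43):
Base rate for D-157 is 5% + $0.82/liter.
Origin Ulia qualifies under the Tyrena–Ulia agreement and D-157 is covered: preferential rate Free applies instead.
The additional-duty order on D-157 targets Lorena, not Ulia; it does not apply.
Duty = $271,811.43 × 0% = $0.00.
Line 3 (B-748, Farune, 1,799 units, $14,248.08):
Base rate for B-748 is 13.5% + $3.72/unit.
Duty = $14,248.08 × 13.5% + 1,799 × $3.72 = $8,615.77.
Total = $26,211.49 + $0.00 + $8,615.77 = $34,827.26.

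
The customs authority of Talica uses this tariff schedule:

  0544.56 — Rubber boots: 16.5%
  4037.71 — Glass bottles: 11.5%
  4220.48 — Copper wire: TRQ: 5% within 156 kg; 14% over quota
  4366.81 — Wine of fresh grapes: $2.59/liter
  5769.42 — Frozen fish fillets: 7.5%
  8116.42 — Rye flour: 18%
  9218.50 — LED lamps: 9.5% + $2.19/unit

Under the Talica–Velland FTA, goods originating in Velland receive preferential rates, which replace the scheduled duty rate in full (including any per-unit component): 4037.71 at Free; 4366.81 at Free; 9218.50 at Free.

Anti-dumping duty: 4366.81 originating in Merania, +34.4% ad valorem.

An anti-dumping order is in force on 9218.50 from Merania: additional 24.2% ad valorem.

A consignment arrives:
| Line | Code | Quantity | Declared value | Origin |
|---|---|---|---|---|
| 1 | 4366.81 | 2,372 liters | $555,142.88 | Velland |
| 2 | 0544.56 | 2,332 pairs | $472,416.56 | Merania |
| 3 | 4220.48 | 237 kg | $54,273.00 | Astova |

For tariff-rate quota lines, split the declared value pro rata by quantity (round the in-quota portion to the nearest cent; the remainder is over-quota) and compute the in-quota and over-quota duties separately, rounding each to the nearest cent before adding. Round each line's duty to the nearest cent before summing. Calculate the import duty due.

$82,331.79

Line 1 (4366.81, Velland, 2,372 liters, $555,142.88):
Base rate for 4366.81 is $2.59/liter.
Origin Velland qualifies under the Talica–Velland agreement and 4366.81 is covered: preferential rate Free applies instead.
The additional-duty order on 4366.81 targets Merania, not Velland; it does not apply.
Duty = $555,142.88 × 0% = $0.00.
Line 2 (0544.56, Merania, 2,332 pairs, $472,416.56):
Base rate for 0544.56 is 16.5%.
Duty = $472,416.56 × 16.5% = $77,948.73.
Line 3 (4220.48, Astova, 237 kg, $54,273.00):
Code 4220.48 is under a tariff-rate quota (threshold 156 kg). In-quota: 156 kg at 5%; over-quota: 81 kg at 14%.
Pro-rata value split: in-quota = $54,273.00 × 156/237 = $35,724.00; over-quota = $54,273.00 − $35,724.00 = $18,549.00.
In-quota duty = $35,724.00 × 5% = $1,786.20. Over-quota duty = $18,549.00 × 14% = $2,596.86.
Line duty = $1,786.20 + $2,596.86 = $4,383.06.
Total = $0.00 + $77,948.73 + $4,383.06 = $82,331.79.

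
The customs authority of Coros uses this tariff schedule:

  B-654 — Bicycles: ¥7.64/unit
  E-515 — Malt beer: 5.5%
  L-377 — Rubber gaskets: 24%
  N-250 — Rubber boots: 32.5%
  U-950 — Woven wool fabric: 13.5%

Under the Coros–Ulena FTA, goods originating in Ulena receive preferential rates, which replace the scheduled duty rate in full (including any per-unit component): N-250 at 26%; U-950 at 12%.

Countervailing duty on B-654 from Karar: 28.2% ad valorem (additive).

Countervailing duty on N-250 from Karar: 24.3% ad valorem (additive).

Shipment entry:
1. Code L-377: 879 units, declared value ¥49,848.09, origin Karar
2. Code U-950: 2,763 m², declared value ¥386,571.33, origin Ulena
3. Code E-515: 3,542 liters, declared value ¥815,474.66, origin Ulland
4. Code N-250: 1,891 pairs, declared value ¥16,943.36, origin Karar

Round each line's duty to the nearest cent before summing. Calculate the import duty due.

Line 1 (L-377, Karar, 879 units, ¥49,848.09):
Base rate for L-377 is 24%.
Duty = ¥49,848.09 × 24% = ¥11,963.54.
Line 2 (U-950, Ulena, 2,763 m², ¥386,571.33):
Base rate for U-950 is 13.5%.
Origin Ulena qualifies under the Coros–Ulena agreement and U-950 is covered: preferential rate 12% applies instead.
Duty = ¥386,571.33 × 12% = ¥46,388.56.
Line 3 (E-515, Ulland, 3,542 liters, ¥815,474.66):
Base rate for E-515 is 5.5%.
Duty = ¥815,474.66 × 5.5% = ¥44,851.11.
Line 4 (N-250, Karar, 1,891 pairs, ¥16,943.36):
Base rate for N-250 is 32.5%.
N-250 has an FTA preferential rate, but origin Karar is not Ulena; base rate stands.
Additional duty on N-250 from Karar: +24.3%. Applied ad valorem rate: 32.5% + 24.3% = 56.8%.
Duty = ¥16,943.36 × 56.8% = ¥9,623.83.
Total = ¥11,963.54 + ¥46,388.56 + ¥44,851.11 + ¥9,623.83 = ¥112,827.04.

¥112,827.04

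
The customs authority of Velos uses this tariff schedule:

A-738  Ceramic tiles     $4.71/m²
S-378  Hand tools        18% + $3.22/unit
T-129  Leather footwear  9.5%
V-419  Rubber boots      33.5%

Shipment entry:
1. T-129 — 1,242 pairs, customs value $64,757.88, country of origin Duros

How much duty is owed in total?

Line 1 (T-129, Duros, 1,242 pairs, $64,757.88):
Base rate for T-129 is 9.5%.
Duty = $64,757.88 × 9.5% = $6,152.00.

$6,152.00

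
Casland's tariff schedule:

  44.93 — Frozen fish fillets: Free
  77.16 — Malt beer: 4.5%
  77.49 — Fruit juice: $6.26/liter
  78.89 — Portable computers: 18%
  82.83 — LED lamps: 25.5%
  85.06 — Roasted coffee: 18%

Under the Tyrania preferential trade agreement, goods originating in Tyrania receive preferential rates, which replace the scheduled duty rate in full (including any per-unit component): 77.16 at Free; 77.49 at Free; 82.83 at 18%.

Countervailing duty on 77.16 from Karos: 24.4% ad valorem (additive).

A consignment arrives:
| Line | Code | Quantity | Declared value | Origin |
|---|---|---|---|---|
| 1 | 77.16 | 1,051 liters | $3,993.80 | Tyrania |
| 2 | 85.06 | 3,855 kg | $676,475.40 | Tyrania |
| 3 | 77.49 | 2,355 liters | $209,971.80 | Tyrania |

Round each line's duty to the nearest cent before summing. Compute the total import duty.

Line 1 (77.16, Tyrania, 1,051 liters, $3,993.80):
Base rate for 77.16 is 4.5%.
Origin Tyrania qualifies under the Casland–Tyrania agreement and 77.16 is covered: preferential rate Free applies instead.
The additional-duty order on 77.16 targets Karos, not Tyrania; it does not apply.
Duty = $3,993.80 × 0% = $0.00.
Line 2 (85.06, Tyrania, 3,855 kg, $676,475.40):
Base rate for 85.06 is 18%.
Origin Tyrania is the FTA partner but 85.06 is not on the preference list; base rate stands.
Duty = $676,475.40 × 18% = $121,765.57.
Line 3 (77.49, Tyrania, 2,355 liters, $209,971.80):
Base rate for 77.49 is $6.26/liter.
Origin Tyrania qualifies under the Casland–Tyrania agreement and 77.49 is covered: preferential rate Free applies instead.
Duty = $209,971.80 × 0% = $0.00.
Total = $0.00 + $121,765.57 + $0.00 = $121,765.57.

$121,765.57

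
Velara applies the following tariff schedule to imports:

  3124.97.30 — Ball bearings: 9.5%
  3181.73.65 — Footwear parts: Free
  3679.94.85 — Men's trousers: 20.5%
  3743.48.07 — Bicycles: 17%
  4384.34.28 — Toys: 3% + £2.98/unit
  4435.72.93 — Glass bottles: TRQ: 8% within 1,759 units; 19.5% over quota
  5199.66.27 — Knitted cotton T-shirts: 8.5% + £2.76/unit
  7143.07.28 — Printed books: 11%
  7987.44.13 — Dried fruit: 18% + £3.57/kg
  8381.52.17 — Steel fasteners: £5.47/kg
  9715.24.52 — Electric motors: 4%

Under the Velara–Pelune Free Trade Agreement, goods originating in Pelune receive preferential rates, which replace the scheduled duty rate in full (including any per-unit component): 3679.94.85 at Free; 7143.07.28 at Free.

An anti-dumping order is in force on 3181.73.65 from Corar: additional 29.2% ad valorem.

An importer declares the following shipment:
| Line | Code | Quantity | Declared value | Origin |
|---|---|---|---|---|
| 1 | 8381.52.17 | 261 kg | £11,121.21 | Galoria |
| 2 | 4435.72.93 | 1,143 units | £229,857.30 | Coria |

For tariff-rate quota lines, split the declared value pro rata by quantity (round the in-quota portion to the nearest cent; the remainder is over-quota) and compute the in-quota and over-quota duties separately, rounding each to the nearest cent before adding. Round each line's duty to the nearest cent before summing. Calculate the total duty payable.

£19,816.25

Line 1 (8381.52.17, Galoria, 261 kg, £11,121.21):
Base rate for 8381.52.17 is £5.47/kg.
Duty = 261 × £5.47 = £1,427.67.
Line 2 (4435.72.93, Coria, 1,143 units, £229,857.30):
Code 4435.72.93 is under a tariff-rate quota (threshold 1,759 units). Quantity 1,143 units is within the quota, so the in-quota rate 8% applies to the full value.
Duty = £229,857.30 × 8% = £18,388.58.
Total = £1,427.67 + £18,388.58 = £19,816.25.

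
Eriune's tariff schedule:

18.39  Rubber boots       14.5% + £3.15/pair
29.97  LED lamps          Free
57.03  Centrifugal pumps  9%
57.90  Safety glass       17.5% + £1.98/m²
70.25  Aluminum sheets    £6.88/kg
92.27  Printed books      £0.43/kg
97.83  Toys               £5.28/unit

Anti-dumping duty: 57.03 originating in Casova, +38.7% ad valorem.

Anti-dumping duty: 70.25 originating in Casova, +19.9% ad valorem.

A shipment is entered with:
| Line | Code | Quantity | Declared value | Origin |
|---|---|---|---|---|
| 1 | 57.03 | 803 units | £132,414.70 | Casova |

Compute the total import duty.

£63,161.81

Line 1 (57.03, Casova, 803 units, £132,414.70):
Base rate for 57.03 is 9%.
Additional duty on 57.03 from Casova: +38.7%. Applied ad valorem rate: 9% + 38.7% = 47.7%.
Duty = £132,414.70 × 47.7% = £63,161.81.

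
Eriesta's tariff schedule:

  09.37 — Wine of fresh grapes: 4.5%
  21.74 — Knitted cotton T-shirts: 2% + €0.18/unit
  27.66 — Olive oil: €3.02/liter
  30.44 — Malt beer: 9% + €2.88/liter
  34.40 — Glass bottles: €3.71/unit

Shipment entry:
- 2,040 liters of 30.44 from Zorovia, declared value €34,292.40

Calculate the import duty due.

€8,961.52

Line 1 (30.44, Zorovia, 2,040 liters, €34,292.40):
Base rate for 30.44 is 9% + €2.88/liter.
Duty = €34,292.40 × 9% + 2,040 × €2.88 = €8,961.52.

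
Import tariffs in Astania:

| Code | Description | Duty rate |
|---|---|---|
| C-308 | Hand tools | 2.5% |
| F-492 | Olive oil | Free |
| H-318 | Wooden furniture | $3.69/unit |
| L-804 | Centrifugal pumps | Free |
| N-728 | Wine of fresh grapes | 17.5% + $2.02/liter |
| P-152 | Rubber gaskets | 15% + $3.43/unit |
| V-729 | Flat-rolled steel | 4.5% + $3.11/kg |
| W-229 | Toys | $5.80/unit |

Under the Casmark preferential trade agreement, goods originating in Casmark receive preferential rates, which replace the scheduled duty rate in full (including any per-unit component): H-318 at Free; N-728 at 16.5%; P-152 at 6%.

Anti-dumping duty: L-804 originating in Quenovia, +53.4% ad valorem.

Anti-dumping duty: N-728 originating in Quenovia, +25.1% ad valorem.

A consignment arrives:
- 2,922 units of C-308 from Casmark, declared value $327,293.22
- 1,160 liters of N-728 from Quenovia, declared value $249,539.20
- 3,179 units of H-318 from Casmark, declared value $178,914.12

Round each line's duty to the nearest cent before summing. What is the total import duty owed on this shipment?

$116,829.23

Line 1 (C-308, Casmark, 2,922 units, $327,293.22):
Base rate for C-308 is 2.5%.
Origin Casmark is the FTA partner but C-308 is not on the preference list; base rate stands.
Duty = $327,293.22 × 2.5% = $8,182.33.
Line 2 (N-728, Quenovia, 1,160 liters, $249,539.20):
Base rate for N-728 is 17.5% + $2.02/liter.
N-728 has an FTA preferential rate, but origin Quenovia is not Casmark; base rate stands.
Additional duty on N-728 from Quenovia: +25.1%. Applied ad valorem rate: 17.5% + 25.1% = 42.6%.
Duty = $249,539.20 × 42.6% + 1,160 × $2.02 = $108,646.90.
Line 3 (H-318, Casmark, 3,179 units, $178,914.12):
Base rate for H-318 is $3.69/unit.
Origin Casmark qualifies under the Astania–Casmark agreement and H-318 is covered: preferential rate Free applies instead.
Duty = $178,914.12 × 0% = $0.00.
Total = $8,182.33 + $108,646.90 + $0.00 = $116,829.23.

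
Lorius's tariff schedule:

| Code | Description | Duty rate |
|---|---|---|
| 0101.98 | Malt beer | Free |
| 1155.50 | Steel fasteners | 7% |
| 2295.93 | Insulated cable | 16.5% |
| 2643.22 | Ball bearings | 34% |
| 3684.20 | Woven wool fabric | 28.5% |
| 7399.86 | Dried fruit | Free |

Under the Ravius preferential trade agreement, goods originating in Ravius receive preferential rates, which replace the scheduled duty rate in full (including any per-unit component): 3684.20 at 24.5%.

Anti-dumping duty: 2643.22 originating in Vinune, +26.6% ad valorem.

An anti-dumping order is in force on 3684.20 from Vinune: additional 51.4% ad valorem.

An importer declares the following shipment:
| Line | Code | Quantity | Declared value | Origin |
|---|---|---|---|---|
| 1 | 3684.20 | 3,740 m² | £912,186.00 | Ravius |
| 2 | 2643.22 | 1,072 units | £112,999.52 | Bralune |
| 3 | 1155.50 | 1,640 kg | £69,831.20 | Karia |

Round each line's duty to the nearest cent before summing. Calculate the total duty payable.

£266,793.59

Line 1 (3684.20, Ravius, 3,740 m², £912,186.00):
Base rate for 3684.20 is 28.5%.
Origin Ravius qualifies under the Lorius–Ravius agreement and 3684.20 is covered: preferential rate 24.5% applies instead.
The additional-duty order on 3684.20 targets Vinune, not Ravius; it does not apply.
Duty = £912,186.00 × 24.5% = £223,485.57.
Line 2 (2643.22, Bralune, 1,072 units, £112,999.52):
Base rate for 2643.22 is 34%.
The additional-duty order on 2643.22 targets Vinune, not Bralune; it does not apply.
Duty = £112,999.52 × 34% = £38,419.84.
Line 3 (1155.50, Karia, 1,640 kg, £69,831.20):
Base rate for 1155.50 is 7%.
Duty = £69,831.20 × 7% = £4,888.18.
Total = £223,485.57 + £38,419.84 + £4,888.18 = £266,793.59.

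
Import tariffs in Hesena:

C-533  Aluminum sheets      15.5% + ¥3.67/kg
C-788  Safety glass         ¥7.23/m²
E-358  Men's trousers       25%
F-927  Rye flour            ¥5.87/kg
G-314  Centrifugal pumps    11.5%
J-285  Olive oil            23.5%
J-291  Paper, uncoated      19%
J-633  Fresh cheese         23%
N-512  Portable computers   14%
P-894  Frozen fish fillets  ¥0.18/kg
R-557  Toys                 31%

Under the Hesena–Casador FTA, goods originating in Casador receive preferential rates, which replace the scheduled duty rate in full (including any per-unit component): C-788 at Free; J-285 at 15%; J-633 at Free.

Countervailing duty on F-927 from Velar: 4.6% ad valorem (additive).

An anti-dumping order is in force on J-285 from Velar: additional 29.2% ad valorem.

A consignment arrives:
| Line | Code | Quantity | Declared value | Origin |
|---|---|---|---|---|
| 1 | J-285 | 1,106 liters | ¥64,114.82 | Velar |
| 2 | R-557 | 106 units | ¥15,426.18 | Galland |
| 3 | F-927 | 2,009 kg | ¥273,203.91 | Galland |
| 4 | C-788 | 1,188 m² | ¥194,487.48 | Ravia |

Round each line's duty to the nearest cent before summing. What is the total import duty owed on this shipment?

Line 1 (J-285, Velar, 1,106 liters, ¥64,114.82):
Base rate for J-285 is 23.5%.
J-285 has an FTA preferential rate, but origin Velar is not Casador; base rate stands.
Additional duty on J-285 from Velar: +29.2%. Applied ad valorem rate: 23.5% + 29.2% = 52.7%.
Duty = ¥64,114.82 × 52.7% = ¥33,788.51.
Line 2 (R-557, Galland, 106 units, ¥15,426.18):
Base rate for R-557 is 31%.
Duty = ¥15,426.18 × 31% = ¥4,782.12.
Line 3 (F-927, Galland, 2,009 kg, ¥273,203.91):
Base rate for F-927 is ¥5.87/kg.
The additional-duty order on F-927 targets Velar, not Galland; it does not apply.
Duty = 2,009 × ¥5.87 = ¥11,792.83.
Line 4 (C-788, Ravia, 1,188 m², ¥194,487.48):
Base rate for C-788 is ¥7.23/m².
C-788 has an FTA preferential rate, but origin Ravia is not Casador; base rate stands.
Duty = 1,188 × ¥7.23 = ¥8,589.24.
Total = ¥33,788.51 + ¥4,782.12 + ¥11,792.83 + ¥8,589.24 = ¥58,952.70.

¥58,952.70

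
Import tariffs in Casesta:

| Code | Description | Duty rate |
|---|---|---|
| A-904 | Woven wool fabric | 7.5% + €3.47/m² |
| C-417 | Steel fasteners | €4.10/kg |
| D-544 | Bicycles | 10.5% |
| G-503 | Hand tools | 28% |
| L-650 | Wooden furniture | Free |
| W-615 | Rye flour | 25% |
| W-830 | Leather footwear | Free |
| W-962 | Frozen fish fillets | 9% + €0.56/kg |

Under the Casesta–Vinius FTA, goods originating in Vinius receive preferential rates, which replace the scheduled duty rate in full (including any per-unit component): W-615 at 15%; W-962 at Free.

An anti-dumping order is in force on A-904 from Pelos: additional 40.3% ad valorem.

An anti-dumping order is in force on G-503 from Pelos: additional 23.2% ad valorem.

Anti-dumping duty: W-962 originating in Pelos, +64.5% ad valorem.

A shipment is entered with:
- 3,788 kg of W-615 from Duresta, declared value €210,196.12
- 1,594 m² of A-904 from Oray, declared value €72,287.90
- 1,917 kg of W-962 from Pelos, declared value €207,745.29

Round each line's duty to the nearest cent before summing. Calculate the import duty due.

€217,268.11

Line 1 (W-615, Duresta, 3,788 kg, €210,196.12):
Base rate for W-615 is 25%.
W-615 has an FTA preferential rate, but origin Duresta is not Vinius; base rate stands.
Duty = €210,196.12 × 25% = €52,549.03.
Line 2 (A-904, Oray, 1,594 m², €72,287.90):
Base rate for A-904 is 7.5% + €3.47/m².
The additional-duty order on A-904 targets Pelos, not Oray; it does not apply.
Duty = €72,287.90 × 7.5% + 1,594 × €3.47 = €10,952.77.
Line 3 (W-962, Pelos, 1,917 kg, €207,745.29):
Base rate for W-962 is 9% + €0.56/kg.
W-962 has an FTA preferential rate, but origin Pelos is not Vinius; base rate stands.
Additional duty on W-962 from Pelos: +64.5%. Applied ad valorem rate: 9% + 64.5% = 73.5%.
Duty = €207,745.29 × 73.5% + 1,917 × €0.56 = €153,766.31.
Total = €52,549.03 + €10,952.77 + €153,766.31 = €217,268.11.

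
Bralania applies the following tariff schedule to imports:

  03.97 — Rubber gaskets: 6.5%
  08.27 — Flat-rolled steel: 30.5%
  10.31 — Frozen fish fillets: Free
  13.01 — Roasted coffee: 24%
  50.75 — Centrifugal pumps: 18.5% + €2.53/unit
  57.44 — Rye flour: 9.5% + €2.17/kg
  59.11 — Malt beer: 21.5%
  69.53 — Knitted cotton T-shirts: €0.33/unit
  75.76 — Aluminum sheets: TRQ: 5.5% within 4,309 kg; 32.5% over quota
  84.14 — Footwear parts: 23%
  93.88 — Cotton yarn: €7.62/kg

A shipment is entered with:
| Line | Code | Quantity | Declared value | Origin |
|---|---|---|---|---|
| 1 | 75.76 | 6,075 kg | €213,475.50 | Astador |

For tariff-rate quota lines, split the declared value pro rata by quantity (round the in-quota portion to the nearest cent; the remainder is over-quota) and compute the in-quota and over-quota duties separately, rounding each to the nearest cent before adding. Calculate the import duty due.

Line 1 (75.76, Astador, 6,075 kg, €213,475.50):
Code 75.76 is under a tariff-rate quota (threshold 4,309 kg). In-quota: 4,309 kg at 5.5%; over-quota: 1,766 kg at 32.5%.
Pro-rata value split: in-quota = €213,475.50 × 4,309/6,075 = €151,418.26; over-quota = €213,475.50 − €151,418.26 = €62,057.24.
In-quota duty = €151,418.26 × 5.5% = €8,328.00. Over-quota duty = €62,057.24 × 32.5% = €20,168.60.
Line duty = €8,328.00 + €20,168.60 = €28,496.60.

€28,496.60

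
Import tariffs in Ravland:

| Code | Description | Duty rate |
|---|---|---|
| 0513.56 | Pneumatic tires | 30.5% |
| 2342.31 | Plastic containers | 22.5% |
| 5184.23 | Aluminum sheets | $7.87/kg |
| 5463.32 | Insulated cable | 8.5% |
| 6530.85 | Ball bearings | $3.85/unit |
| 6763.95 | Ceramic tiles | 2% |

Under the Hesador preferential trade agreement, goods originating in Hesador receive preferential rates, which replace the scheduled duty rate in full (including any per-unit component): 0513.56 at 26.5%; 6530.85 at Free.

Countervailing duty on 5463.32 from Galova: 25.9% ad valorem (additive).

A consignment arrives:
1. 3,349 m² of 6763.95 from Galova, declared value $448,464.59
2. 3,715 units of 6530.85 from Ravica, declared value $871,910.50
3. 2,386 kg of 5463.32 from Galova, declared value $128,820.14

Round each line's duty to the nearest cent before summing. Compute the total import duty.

Line 1 (6763.95, Galova, 3,349 m², $448,464.59):
Base rate for 6763.95 is 2%.
Duty = $448,464.59 × 2% = $8,969.29.
Line 2 (6530.85, Ravica, 3,715 units, $871,910.50):
Base rate for 6530.85 is $3.85/unit.
6530.85 has an FTA preferential rate, but origin Ravica is not Hesador; base rate stands.
Duty = 3,715 × $3.85 = $14,302.75.
Line 3 (5463.32, Galova, 2,386 kg, $128,820.14):
Base rate for 5463.32 is 8.5%.
Additional duty on 5463.32 from Galova: +25.9%. Applied ad valorem rate: 8.5% + 25.9% = 34.4%.
Duty = $128,820.14 × 34.4% = $44,314.13.
Total = $8,969.29 + $14,302.75 + $44,314.13 = $67,586.17.

$67,586.17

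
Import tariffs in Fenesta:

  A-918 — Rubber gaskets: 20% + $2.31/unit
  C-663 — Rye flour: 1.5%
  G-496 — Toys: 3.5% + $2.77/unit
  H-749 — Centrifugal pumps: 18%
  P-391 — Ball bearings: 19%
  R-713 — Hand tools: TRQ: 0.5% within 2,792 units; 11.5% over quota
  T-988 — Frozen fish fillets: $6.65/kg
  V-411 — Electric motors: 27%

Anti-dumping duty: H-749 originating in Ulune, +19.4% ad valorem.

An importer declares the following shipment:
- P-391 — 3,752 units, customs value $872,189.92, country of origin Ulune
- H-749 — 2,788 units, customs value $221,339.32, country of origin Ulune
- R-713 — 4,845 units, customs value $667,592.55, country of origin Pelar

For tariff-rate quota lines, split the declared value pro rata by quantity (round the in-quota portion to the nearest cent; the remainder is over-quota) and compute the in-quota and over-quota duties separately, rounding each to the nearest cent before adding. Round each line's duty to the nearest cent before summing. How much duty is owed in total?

$282,952.07

Line 1 (P-391, Ulune, 3,752 units, $872,189.92):
Base rate for P-391 is 19%.
Duty = $872,189.92 × 19% = $165,716.08.
Line 2 (H-749, Ulune, 2,788 units, $221,339.32):
Base rate for H-749 is 18%.
Additional duty on H-749 from Ulune: +19.4%. Applied ad valorem rate: 18% + 19.4% = 37.4%.
Duty = $221,339.32 × 37.4% = $82,780.91.
Line 3 (R-713, Pelar, 4,845 units, $667,592.55):
Code R-713 is under a tariff-rate quota (threshold 2,792 units). In-quota: 2,792 units at 0.5%; over-quota: 2,053 units at 11.5%.
Pro-rata value split: in-quota = $667,592.55 × 2,792/4,845 = $384,709.68; over-quota = $667,592.55 − $384,709.68 = $282,882.87.
In-quota duty = $384,709.68 × 0.5% = $1,923.55. Over-quota duty = $282,882.87 × 11.5% = $32,531.53.
Line duty = $1,923.55 + $32,531.53 = $34,455.08.
Total = $165,716.08 + $82,780.91 + $34,455.08 = $282,952.07.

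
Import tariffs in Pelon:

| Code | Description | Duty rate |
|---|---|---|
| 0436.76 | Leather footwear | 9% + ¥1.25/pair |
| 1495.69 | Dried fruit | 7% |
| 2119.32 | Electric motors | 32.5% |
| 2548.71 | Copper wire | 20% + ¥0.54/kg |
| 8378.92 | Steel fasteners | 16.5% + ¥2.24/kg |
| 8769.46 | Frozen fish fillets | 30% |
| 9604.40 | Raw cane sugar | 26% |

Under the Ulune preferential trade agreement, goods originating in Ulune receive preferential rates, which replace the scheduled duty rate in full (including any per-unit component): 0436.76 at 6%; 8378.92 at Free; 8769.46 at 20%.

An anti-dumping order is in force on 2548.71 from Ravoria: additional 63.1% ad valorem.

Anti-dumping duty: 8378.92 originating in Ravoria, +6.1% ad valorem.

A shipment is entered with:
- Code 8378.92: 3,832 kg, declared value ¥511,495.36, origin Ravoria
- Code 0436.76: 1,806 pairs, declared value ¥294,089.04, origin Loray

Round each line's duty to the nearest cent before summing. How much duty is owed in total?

Line 1 (8378.92, Ravoria, 3,832 kg, ¥511,495.36):
Base rate for 8378.92 is 16.5% + ¥2.24/kg.
8378.92 has an FTA preferential rate, but origin Ravoria is not Ulune; base rate stands.
Additional duty on 8378.92 from Ravoria: +6.1%. Applied ad valorem rate: 16.5% + 6.1% = 22.6%.
Duty = ¥511,495.36 × 22.6% + 3,832 × ¥2.24 = ¥124,181.63.
Line 2 (0436.76, Loray, 1,806 pairs, ¥294,089.04):
Base rate for 0436.76 is 9% + ¥1.25/pair.
0436.76 has an FTA preferential rate, but origin Loray is not Ulune; base rate stands.
Duty = ¥294,089.04 × 9% + 1,806 × ¥1.25 = ¥28,725.51.
Total = ¥124,181.63 + ¥28,725.51 = ¥152,907.14.

¥152,907.14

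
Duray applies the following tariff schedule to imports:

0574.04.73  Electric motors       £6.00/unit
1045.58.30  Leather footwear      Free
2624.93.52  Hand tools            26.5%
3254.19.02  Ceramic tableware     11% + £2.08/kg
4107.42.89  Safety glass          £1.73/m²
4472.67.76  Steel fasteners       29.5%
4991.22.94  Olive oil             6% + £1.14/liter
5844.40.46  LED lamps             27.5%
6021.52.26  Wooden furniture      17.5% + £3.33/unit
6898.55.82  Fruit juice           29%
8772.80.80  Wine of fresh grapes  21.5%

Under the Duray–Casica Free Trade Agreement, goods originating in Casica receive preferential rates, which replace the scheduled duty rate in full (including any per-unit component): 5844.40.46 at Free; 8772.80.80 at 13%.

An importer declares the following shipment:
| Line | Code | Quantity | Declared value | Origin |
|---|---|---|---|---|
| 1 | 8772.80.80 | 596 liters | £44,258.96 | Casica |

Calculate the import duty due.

£5,753.66

Line 1 (8772.80.80, Casica, 596 liters, £44,258.96):
Base rate for 8772.80.80 is 21.5%.
Origin Casica qualifies under the Duray–Casica agreement and 8772.80.80 is covered: preferential rate 13% applies instead.
Duty = £44,258.96 × 13% = £5,753.66.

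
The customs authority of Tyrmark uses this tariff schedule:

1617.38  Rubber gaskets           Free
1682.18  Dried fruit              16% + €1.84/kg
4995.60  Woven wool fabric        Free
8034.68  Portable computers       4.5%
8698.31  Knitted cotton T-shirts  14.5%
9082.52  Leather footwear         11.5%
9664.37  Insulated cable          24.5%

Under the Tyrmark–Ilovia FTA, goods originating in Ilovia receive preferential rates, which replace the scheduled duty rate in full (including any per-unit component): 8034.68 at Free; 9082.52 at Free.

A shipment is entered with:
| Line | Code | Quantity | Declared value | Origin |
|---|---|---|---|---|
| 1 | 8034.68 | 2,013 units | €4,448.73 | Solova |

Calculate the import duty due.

€200.19

Line 1 (8034.68, Solova, 2,013 units, €4,448.73):
Base rate for 8034.68 is 4.5%.
8034.68 has an FTA preferential rate, but origin Solova is not Ilovia; base rate stands.
Duty = €4,448.73 × 4.5% = €200.19.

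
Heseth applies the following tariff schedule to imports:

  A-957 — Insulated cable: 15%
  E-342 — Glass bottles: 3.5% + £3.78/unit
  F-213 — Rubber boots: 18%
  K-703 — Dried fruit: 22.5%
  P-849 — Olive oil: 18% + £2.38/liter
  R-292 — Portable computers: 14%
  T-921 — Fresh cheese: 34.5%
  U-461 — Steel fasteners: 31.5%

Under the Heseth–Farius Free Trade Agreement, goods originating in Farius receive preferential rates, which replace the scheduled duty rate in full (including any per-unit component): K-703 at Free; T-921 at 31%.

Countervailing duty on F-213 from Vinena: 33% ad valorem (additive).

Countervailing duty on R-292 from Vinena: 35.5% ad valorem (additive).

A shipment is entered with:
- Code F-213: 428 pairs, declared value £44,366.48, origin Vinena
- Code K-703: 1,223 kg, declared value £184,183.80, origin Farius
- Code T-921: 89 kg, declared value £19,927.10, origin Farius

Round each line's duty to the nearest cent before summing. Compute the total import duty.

Line 1 (F-213, Vinena, 428 pairs, £44,366.48):
Base rate for F-213 is 18%.
Additional duty on F-213 from Vinena: +33%. Applied ad valorem rate: 18% + 33% = 51%.
Duty = £44,366.48 × 51% = £22,626.90.
Line 2 (K-703, Farius, 1,223 kg, £184,183.80):
Base rate for K-703 is 22.5%.
Origin Farius qualifies under the Heseth–Farius agreement and K-703 is covered: preferential rate Free applies instead.
Duty = £184,183.80 × 0% = £0.00.
Line 3 (T-921, Farius, 89 kg, £19,927.10):
Base rate for T-921 is 34.5%.
Origin Farius qualifies under the Heseth–Farius agreement and T-921 is covered: preferential rate 31% applies instead.
Duty = £19,927.10 × 31% = £6,177.40.
Total = £22,626.90 + £0.00 + £6,177.40 = £28,804.30.

£28,804.30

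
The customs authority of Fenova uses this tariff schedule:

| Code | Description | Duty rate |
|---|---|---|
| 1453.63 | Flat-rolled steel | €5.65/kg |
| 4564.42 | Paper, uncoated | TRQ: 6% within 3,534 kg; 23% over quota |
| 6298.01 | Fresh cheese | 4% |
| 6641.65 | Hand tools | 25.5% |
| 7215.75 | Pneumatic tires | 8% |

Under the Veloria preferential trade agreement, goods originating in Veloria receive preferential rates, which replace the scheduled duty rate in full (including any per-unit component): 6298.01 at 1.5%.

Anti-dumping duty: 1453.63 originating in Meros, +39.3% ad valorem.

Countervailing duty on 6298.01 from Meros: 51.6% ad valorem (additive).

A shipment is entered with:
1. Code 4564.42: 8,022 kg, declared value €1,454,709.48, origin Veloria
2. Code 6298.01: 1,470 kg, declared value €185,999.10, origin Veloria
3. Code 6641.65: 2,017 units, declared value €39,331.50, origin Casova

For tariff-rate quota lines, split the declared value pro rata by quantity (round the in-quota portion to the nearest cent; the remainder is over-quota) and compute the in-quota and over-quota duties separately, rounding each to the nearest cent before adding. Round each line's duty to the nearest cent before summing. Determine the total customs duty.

€238,457.25

Line 1 (4564.42, Veloria, 8,022 kg, €1,454,709.48):
Code 4564.42 is under a tariff-rate quota (threshold 3,534 kg). In-quota: 3,534 kg at 6%; over-quota: 4,488 kg at 23%.
Pro-rata value split: in-quota = €1,454,709.48 × 3,534/8,022 = €640,855.56; over-quota = €1,454,709.48 − €640,855.56 = €813,853.92.
In-quota duty = €640,855.56 × 6% = €38,451.33. Over-quota duty = €813,853.92 × 23% = €187,186.40.
Line duty = €38,451.33 + €187,186.40 = €225,637.73.
Line 2 (6298.01, Veloria, 1,470 kg, €185,999.10):
Base rate for 6298.01 is 4%.
Origin Veloria qualifies under the Fenova–Veloria agreement and 6298.01 is covered: preferential rate 1.5% applies instead.
The additional-duty order on 6298.01 targets Meros, not Veloria; it does not apply.
Duty = €185,999.10 × 1.5% = €2,789.99.
Line 3 (6641.65, Casova, 2,017 units, €39,331.50):
Base rate for 6641.65 is 25.5%.
Duty = €39,331.50 × 25.5% = €10,029.53.
Total = €225,637.73 + €2,789.99 + €10,029.53 = €238,457.25.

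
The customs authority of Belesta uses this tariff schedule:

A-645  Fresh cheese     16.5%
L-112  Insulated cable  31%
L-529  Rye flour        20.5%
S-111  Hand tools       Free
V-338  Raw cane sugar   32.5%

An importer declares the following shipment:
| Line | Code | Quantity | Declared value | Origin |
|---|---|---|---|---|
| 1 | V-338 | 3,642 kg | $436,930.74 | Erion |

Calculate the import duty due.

$142,002.49

Line 1 (V-338, Erion, 3,642 kg, $436,930.74):
Base rate for V-338 is 32.5%.
Duty = $436,930.74 × 32.5% = $142,002.49.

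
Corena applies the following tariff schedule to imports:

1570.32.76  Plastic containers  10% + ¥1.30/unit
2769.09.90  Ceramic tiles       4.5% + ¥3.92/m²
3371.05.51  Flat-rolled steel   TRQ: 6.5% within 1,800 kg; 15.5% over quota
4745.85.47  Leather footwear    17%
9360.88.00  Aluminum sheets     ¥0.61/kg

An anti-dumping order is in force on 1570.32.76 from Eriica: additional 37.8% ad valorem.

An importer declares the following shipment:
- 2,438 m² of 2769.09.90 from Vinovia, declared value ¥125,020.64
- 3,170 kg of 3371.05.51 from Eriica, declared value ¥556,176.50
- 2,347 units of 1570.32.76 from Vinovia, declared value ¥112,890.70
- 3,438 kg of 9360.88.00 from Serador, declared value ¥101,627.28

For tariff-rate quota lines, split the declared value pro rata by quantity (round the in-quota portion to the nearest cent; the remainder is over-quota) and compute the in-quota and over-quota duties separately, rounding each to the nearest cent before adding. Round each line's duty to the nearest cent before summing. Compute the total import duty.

Line 1 (2769.09.90, Vinovia, 2,438 m², ¥125,020.64):
Base rate for 2769.09.90 is 4.5% + ¥3.92/m².
Duty = ¥125,020.64 × 4.5% + 2,438 × ¥3.92 = ¥15,182.89.
Line 2 (3371.05.51, Eriica, 3,170 kg, ¥556,176.50):
Code 3371.05.51 is under a tariff-rate quota (threshold 1,800 kg). In-quota: 1,800 kg at 6.5%; over-quota: 1,370 kg at 15.5%.
Pro-rata value split: in-quota = ¥556,176.50 × 1,800/3,170 = ¥315,810.00; over-quota = ¥556,176.50 − ¥315,810.00 = ¥240,366.50.
In-quota duty = ¥315,810.00 × 6.5% = ¥20,527.65. Over-quota duty = ¥240,366.50 × 15.5% = ¥37,256.81.
Line duty = ¥20,527.65 + ¥37,256.81 = ¥57,784.46.
Line 3 (1570.32.76, Vinovia, 2,347 units, ¥112,890.70):
Base rate for 1570.32.76 is 10% + ¥1.30/unit.
The additional-duty order on 1570.32.76 targets Eriica, not Vinovia; it does not apply.
Duty = ¥112,890.70 × 10% + 2,347 × ¥1.30 = ¥14,340.17.
Line 4 (9360.88.00, Serador, 3,438 kg, ¥101,627.28):
Base rate for 9360.88.00 is ¥0.61/kg.
Duty = 3,438 × ¥0.61 = ¥2,097.18.
Total = ¥15,182.89 + ¥57,784.46 + ¥14,340.17 + ¥2,097.18 = ¥89,404.70.

¥89,404.70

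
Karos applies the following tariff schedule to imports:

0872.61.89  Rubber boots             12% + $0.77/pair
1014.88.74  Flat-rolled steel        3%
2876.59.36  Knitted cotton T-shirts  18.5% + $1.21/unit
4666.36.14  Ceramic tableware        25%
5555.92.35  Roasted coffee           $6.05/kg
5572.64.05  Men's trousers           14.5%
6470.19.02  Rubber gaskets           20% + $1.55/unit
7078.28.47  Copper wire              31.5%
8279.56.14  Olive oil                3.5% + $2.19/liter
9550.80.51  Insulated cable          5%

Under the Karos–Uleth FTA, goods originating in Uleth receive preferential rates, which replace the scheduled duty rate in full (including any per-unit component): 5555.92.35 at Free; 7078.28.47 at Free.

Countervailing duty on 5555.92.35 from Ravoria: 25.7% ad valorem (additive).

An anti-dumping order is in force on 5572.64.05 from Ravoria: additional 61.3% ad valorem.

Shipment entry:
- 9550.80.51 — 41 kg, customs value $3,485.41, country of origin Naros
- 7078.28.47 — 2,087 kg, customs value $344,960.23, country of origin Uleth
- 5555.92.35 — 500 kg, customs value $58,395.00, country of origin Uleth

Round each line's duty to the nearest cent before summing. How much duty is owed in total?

Line 1 (9550.80.51, Naros, 41 kg, $3,485.41):
Base rate for 9550.80.51 is 5%.
Duty = $3,485.41 × 5% = $174.27.
Line 2 (7078.28.47, Uleth, 2,087 kg, $344,960.23):
Base rate for 7078.28.47 is 31.5%.
Origin Uleth qualifies under the Karos–Uleth agreement and 7078.28.47 is covered: preferential rate Free applies instead.
Duty = $344,960.23 × 0% = $0.00.
Line 3 (5555.92.35, Uleth, 500 kg, $58,395.00):
Base rate for 5555.92.35 is $6.05/kg.
Origin Uleth qualifies under the Karos–Uleth agreement and 5555.92.35 is covered: preferential rate Free applies instead.
The additional-duty order on 5555.92.35 targets Ravoria, not Uleth; it does not apply.
Duty = $58,395.00 × 0% = $0.00.
Total = $174.27 + $0.00 + $0.00 = $174.27.

$174.27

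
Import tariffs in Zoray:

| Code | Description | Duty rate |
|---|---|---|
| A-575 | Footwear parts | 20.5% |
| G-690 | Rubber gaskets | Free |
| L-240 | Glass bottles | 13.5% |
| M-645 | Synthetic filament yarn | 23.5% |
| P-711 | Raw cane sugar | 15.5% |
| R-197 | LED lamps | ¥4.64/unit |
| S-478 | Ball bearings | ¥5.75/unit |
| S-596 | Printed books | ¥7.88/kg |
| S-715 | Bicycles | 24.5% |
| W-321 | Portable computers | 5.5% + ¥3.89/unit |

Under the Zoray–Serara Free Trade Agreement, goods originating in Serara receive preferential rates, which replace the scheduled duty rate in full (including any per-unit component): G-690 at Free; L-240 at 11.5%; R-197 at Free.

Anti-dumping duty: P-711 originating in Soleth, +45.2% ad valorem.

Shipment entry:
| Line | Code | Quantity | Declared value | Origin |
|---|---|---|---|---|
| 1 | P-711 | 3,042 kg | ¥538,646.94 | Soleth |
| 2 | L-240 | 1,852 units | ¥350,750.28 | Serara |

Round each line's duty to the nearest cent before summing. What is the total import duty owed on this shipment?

¥367,294.97

Line 1 (P-711, Soleth, 3,042 kg, ¥538,646.94):
Base rate for P-711 is 15.5%.
Additional duty on P-711 from Soleth: +45.2%. Applied ad valorem rate: 15.5% + 45.2% = 60.7%.
Duty = ¥538,646.94 × 60.7% = ¥326,958.69.
Line 2 (L-240, Serara, 1,852 units, ¥350,750.28):
Base rate for L-240 is 13.5%.
Origin Serara qualifies under the Zoray–Serara agreement and L-240 is covered: preferential rate 11.5% applies instead.
Duty = ¥350,750.28 × 11.5% = ¥40,336.28.
Total = ¥326,958.69 + ¥40,336.28 = ¥367,294.97.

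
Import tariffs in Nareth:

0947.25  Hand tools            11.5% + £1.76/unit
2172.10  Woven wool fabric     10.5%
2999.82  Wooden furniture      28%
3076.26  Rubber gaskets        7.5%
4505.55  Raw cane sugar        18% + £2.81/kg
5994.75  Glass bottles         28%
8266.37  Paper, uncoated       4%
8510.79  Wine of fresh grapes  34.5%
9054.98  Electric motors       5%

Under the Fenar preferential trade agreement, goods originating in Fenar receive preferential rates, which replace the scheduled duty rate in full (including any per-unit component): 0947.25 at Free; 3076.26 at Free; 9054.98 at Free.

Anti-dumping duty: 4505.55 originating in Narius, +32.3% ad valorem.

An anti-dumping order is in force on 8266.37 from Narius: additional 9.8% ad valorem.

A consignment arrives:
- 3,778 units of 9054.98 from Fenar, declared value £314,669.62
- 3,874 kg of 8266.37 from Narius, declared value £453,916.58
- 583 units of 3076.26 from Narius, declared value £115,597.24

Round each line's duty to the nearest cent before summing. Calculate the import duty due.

Line 1 (9054.98, Fenar, 3,778 units, £314,669.62):
Base rate for 9054.98 is 5%.
Origin Fenar qualifies under the Nareth–Fenar agreement and 9054.98 is covered: preferential rate Free applies instead.
Duty = £314,669.62 × 0% = £0.00.
Line 2 (8266.37, Narius, 3,874 kg, £453,916.58):
Base rate for 8266.37 is 4%.
Additional duty on 8266.37 from Narius: +9.8%. Applied ad valorem rate: 4% + 9.8% = 13.8%.
Duty = £453,916.58 × 13.8% = £62,640.49.
Line 3 (3076.26, Narius, 583 units, £115,597.24):
Base rate for 3076.26 is 7.5%.
3076.26 has an FTA preferential rate, but origin Narius is not Fenar; base rate stands.
Duty = £115,597.24 × 7.5% = £8,669.79.
Total = £0.00 + £62,640.49 + £8,669.79 = £71,310.28.

£71,310.28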